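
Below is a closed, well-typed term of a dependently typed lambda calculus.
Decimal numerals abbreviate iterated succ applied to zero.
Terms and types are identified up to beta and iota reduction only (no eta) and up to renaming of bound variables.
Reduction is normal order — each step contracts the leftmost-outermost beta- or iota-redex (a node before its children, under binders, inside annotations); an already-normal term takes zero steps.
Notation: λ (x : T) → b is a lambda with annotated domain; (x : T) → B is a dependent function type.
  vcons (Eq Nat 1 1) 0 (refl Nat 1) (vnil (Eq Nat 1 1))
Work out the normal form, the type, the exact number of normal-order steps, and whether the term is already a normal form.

resulting normal form:
  vcons (Eq Nat 1 1) 0 (refl Nat 1) (vnil (Eq Nat 1 1))
type:
  Vec (Eq Nat 1 1) 1
steps to reach normal form (normal order): 0
started in normal form: yes


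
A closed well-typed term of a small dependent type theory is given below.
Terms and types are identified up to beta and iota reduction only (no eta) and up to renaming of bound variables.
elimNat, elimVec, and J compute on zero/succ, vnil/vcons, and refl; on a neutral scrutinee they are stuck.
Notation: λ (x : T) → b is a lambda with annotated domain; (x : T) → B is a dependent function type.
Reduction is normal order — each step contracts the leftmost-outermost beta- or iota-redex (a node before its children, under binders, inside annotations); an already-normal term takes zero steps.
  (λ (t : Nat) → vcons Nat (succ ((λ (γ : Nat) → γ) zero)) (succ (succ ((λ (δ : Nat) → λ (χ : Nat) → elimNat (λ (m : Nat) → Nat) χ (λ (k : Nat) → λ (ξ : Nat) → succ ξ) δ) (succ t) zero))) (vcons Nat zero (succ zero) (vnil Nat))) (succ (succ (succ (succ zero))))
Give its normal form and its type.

normal form:
  vcons Nat (succ zero) (succ (succ (succ (succ (succ (succ (succ zero))))))) (vcons Nat zero (succ zero) (vnil Nat))
the term's type:
  Vec Nat (succ (succ zero))


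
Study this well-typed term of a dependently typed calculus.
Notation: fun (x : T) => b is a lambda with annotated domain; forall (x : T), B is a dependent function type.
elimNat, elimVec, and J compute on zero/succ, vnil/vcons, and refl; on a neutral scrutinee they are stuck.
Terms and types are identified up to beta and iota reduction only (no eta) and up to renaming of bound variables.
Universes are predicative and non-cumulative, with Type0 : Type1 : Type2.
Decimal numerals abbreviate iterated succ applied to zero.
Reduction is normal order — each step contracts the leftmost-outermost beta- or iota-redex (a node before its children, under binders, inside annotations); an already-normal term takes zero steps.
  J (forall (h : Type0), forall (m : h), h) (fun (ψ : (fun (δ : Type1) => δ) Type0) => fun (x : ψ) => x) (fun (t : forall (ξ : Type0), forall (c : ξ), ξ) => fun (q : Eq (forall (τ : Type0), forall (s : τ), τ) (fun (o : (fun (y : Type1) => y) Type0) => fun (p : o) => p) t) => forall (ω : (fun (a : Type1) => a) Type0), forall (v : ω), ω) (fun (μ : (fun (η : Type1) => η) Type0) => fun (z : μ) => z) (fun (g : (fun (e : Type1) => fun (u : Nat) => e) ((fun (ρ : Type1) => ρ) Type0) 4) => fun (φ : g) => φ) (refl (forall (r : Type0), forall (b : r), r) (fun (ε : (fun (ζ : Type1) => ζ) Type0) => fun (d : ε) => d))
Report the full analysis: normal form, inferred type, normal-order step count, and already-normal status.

reduced normal form:
  fun (h : Type0) => fun (m : h) => m
type:
  forall (h : Type0), forall (m : h), h
normal-order step count: 2
term was already normal: no
first contracted redex: a J iota-redex


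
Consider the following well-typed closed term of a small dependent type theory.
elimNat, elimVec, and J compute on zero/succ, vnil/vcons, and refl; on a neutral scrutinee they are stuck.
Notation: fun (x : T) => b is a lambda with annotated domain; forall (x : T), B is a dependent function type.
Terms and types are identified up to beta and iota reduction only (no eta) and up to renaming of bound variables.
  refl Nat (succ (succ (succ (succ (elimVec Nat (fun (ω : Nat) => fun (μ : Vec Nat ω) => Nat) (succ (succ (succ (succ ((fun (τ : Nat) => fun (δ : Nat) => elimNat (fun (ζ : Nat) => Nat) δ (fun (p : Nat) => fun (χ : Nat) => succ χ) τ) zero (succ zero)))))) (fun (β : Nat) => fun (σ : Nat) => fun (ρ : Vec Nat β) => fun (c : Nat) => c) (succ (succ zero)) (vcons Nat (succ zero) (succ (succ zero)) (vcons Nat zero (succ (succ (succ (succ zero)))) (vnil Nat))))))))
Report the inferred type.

type:
  Eq Nat (succ (succ (succ (succ (succ (succ (succ (succ (succ zero))))))))) (succ (succ (succ (succ (succ (succ (succ (succ (succ zero)))))))))


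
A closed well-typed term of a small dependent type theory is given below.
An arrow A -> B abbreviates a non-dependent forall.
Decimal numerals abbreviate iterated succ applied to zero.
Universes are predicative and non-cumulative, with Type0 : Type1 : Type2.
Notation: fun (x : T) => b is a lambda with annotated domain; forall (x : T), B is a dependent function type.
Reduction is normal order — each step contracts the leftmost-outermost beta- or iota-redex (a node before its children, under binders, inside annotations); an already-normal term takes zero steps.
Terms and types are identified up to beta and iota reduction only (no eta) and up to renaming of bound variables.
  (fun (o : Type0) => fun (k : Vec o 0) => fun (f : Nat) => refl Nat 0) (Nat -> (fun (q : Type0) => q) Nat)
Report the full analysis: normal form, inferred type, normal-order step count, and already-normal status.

reduced normal form:
  fun (o : Vec (Nat -> Nat) 0) => fun (k : Nat) => refl Nat 0
inferred type:
  Vec (Nat -> Nat) 0 -> Nat -> Eq Nat 0 0
normal-order step count: 2
term was already normal: no
first redex: a beta-redex


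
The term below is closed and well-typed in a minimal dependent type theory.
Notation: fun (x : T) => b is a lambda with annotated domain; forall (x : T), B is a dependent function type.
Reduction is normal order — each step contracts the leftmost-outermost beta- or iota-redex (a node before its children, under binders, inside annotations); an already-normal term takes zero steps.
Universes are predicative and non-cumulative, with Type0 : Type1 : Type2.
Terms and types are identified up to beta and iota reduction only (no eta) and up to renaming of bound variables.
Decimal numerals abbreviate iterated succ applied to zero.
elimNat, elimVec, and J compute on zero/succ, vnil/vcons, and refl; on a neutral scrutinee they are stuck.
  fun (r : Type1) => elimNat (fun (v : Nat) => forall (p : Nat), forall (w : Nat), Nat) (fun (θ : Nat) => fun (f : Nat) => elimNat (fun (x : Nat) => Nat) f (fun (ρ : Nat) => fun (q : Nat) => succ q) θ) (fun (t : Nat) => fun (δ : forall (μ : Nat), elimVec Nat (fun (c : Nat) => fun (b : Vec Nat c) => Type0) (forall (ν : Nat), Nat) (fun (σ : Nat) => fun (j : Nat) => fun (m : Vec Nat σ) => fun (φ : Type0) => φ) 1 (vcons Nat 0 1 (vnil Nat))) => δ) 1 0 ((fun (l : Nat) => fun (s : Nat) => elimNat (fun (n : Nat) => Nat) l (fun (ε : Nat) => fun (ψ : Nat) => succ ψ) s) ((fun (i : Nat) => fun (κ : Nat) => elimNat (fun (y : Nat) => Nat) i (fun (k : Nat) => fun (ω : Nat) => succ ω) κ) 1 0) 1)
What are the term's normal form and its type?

resulting normal form:
  fun (r : Type1) => 2
type:
  forall (r : Type1), Nat


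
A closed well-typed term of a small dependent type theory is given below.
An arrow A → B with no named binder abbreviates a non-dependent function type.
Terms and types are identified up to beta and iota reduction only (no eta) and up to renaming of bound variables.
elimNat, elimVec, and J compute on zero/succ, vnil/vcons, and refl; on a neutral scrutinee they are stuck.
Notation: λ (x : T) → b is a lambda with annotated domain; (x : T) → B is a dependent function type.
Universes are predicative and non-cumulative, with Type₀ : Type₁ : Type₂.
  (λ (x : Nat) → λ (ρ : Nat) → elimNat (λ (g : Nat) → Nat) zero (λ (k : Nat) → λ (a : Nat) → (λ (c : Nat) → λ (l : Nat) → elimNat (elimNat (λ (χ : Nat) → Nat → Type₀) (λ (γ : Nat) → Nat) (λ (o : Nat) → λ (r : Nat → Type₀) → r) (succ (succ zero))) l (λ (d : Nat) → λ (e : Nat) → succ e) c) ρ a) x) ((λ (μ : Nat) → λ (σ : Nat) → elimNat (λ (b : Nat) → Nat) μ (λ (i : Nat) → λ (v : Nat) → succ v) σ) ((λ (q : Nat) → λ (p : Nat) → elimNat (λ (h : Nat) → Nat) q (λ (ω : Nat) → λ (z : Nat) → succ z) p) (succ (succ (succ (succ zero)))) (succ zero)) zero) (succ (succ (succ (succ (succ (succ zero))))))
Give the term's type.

inferred type:
  Nat


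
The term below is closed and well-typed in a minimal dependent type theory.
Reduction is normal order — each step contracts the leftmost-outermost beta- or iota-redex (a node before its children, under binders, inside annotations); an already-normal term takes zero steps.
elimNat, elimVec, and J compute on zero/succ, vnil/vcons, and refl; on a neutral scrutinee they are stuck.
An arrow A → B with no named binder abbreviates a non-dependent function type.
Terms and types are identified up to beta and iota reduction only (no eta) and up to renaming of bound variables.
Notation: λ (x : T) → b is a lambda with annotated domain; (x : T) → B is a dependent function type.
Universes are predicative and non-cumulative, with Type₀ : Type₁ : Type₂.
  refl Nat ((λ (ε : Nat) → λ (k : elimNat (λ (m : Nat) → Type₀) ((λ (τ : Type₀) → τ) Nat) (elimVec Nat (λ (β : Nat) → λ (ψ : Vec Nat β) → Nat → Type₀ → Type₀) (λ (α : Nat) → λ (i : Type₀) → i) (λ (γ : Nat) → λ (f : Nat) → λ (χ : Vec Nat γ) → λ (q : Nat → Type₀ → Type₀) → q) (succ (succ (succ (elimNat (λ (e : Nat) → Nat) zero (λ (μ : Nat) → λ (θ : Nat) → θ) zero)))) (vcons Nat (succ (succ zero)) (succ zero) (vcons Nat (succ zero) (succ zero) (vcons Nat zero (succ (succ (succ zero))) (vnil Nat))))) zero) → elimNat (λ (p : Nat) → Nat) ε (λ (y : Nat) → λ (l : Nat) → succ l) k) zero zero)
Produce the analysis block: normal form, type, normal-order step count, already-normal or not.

reduced normal form:
  refl Nat zero
type:
  Eq Nat zero zero
reduction steps (normal order): 3
term was already normal: no
first contracted redex: a beta-redex


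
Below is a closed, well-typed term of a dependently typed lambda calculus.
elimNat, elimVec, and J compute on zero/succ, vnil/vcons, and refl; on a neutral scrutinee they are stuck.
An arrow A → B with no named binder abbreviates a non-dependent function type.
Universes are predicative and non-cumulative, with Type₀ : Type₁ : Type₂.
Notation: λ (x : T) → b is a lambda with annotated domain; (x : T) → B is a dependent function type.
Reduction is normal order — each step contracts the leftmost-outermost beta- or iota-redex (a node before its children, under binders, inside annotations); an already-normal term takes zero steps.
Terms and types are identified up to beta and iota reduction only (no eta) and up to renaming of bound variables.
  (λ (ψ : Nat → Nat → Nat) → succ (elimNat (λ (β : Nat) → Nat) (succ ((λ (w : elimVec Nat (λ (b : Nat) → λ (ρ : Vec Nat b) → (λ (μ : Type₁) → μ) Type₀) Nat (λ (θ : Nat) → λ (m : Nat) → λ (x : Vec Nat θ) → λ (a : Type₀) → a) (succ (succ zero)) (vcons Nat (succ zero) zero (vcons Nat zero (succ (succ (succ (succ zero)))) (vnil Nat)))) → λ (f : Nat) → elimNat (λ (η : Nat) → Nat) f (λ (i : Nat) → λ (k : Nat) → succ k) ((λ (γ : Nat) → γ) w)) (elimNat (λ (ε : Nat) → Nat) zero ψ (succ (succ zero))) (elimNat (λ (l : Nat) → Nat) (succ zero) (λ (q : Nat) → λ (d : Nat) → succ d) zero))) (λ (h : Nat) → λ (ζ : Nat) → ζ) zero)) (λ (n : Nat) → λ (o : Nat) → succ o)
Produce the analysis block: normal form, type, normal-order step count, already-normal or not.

reduced normal form:
  succ (succ (succ (succ (succ zero))))
inferred type:
  Nat
steps to reach normal form (normal order): 20
started in normal form: no
first contracted redex: a beta-redex


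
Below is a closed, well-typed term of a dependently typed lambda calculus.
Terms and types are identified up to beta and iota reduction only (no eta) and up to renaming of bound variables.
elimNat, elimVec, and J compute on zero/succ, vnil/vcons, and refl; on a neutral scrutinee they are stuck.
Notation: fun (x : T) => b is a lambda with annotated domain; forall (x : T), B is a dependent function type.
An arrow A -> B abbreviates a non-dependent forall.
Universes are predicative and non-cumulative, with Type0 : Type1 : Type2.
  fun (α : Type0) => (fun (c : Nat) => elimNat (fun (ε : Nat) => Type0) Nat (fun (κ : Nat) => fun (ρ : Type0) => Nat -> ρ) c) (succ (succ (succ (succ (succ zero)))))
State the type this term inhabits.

inferred type:
  Type0 -> Type0


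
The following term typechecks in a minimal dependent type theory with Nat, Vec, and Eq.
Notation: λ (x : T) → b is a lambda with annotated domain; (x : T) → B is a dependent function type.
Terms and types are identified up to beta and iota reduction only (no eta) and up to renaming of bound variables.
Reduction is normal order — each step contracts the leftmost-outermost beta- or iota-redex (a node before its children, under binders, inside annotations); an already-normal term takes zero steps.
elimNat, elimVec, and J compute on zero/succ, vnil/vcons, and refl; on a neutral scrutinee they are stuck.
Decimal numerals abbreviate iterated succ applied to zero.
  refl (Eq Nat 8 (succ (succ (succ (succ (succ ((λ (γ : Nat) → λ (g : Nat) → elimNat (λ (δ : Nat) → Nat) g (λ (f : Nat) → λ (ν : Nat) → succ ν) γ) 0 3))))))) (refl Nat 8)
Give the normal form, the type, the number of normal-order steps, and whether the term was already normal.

reduced normal form:
  refl (Eq Nat 8 8) (refl Nat 8)
the term's type:
  Eq (Eq Nat 8 8) (refl Nat 8) (refl Nat 8)
steps to reach normal form (normal order): 3
started in normal form: no
first redex: a beta-redex


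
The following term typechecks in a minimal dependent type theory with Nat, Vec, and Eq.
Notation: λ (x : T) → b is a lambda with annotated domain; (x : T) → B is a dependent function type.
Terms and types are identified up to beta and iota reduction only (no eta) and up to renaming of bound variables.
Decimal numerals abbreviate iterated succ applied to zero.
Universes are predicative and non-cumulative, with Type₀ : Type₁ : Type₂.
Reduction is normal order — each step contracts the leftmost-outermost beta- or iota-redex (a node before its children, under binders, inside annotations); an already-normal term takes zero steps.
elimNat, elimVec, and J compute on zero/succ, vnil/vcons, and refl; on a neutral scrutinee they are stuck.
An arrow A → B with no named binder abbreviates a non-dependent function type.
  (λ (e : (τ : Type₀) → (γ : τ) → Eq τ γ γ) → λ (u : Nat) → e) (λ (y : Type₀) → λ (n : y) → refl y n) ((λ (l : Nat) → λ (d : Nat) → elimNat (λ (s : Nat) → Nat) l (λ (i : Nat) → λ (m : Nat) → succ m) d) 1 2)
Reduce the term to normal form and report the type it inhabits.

resulting normal form:
  λ (e : Type₀) → λ (τ : e) → refl e τ
type:
  (e : Type₀) → (τ : e) → Eq e τ τ


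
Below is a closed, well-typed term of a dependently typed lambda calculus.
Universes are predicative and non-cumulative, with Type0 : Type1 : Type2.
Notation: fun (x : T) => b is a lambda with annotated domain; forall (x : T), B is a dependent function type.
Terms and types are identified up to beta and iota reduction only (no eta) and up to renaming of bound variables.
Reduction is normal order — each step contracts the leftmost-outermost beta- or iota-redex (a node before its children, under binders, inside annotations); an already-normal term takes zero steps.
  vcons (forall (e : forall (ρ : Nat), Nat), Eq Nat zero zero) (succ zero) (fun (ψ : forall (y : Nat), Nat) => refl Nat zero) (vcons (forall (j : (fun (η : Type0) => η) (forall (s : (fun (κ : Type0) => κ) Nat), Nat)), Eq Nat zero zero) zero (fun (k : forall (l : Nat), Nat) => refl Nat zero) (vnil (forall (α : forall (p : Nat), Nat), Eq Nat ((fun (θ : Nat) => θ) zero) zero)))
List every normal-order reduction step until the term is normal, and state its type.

reduction (normal order):
  vcons (forall (e : forall (ρ : Nat), Nat), Eq Nat zero zero) (succ zero) (fun (ψ : forall (y : Nat), Nat) => refl Nat zero) (vcons (forall (j : (fun (η : Type0) => η) (forall (s : (fun (κ : Type0) => κ) Nat), Nat)), Eq Nat zero zero) zero (fun (k : forall (l : Nat), Nat) => refl Nat zero) (vnil (forall (α : forall (p : Nat), Nat), Eq Nat ((fun (θ : Nat) => θ) zero) zero)))
  ~> vcons (forall (e : forall (ρ : Nat), Nat), Eq Nat zero zero) (succ zero) (fun (ψ : forall (y : Nat), Nat) => refl Nat zero) (vcons (forall (j : forall (η : (fun (s : Type0) => s) Nat), Nat), Eq Nat zero zero) zero (fun (κ : forall (k : Nat), Nat) => refl Nat zero) (vnil (forall (l : forall (α : Nat), Nat), Eq Nat ((fun (p : Nat) => p) zero) zero)))
  ~> vcons (forall (e : forall (ρ : Nat), Nat), Eq Nat zero zero) (succ zero) (fun (ψ : forall (y : Nat), Nat) => refl Nat zero) (vcons (forall (j : forall (η : Nat), Nat), Eq Nat zero zero) zero (fun (s : forall (κ : Nat), Nat) => refl Nat zero) (vnil (forall (k : forall (l : Nat), Nat), Eq Nat ((fun (α : Nat) => α) zero) zero)))
  ~> vcons (forall (e : forall (ρ : Nat), Nat), Eq Nat zero zero) (succ zero) (fun (ψ : forall (y : Nat), Nat) => refl Nat zero) (vcons (forall (j : forall (η : Nat), Nat), Eq Nat zero zero) zero (fun (s : forall (κ : Nat), Nat) => refl Nat zero) (vnil (forall (k : forall (l : Nat), Nat), Eq Nat zero zero)))
type:
  Vec (forall (e : forall (ρ : Nat), Nat), Eq Nat zero zero) (succ (succ zero))


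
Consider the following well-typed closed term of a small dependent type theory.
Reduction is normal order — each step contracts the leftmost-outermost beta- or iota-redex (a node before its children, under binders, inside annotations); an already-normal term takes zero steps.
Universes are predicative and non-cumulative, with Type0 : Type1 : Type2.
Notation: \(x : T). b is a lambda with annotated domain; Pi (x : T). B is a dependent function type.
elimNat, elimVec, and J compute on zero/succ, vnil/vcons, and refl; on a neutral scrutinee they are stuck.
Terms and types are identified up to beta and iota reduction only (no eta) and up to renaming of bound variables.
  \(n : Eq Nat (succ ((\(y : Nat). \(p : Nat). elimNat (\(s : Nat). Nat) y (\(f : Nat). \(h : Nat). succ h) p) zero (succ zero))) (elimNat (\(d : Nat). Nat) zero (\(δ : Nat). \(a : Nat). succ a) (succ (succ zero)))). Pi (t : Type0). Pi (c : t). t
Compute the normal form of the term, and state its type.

resulting normal form:
  \(n : Eq Nat (succ (succ zero)) (succ (succ zero))). Pi (y : Type0). Pi (p : y). y
the term's type:
  Pi (n : Eq Nat (succ (succ zero)) (succ (succ zero))). Type1
observation: reduction starts at a beta-redex, and 13 normal-order steps reach the normal form.


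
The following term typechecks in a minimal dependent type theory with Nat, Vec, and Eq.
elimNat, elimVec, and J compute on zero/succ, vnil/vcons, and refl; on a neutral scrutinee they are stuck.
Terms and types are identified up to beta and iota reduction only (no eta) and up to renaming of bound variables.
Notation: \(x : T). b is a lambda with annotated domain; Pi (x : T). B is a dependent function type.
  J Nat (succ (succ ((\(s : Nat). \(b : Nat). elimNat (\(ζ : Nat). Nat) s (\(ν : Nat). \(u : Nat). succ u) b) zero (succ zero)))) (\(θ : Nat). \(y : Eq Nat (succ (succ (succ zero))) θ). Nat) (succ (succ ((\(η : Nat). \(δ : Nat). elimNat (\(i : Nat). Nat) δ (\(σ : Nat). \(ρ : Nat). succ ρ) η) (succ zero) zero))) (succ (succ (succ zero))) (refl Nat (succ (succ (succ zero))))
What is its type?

inferred type:
  Nat


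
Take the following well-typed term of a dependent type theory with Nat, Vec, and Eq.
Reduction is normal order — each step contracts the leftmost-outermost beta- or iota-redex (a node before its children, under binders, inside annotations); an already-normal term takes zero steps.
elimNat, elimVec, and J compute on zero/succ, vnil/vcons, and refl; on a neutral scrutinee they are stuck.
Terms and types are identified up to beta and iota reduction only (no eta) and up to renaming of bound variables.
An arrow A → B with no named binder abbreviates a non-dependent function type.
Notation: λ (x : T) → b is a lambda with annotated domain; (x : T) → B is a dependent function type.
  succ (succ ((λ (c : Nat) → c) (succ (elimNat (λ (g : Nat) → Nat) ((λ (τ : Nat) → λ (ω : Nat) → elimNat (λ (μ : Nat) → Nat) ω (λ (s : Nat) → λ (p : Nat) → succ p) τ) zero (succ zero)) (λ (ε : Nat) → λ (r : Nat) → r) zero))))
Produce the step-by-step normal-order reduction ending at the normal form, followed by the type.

normal-order reduction:
  succ (succ ((λ (c : Nat) → c) (succ (elimNat (λ (g : Nat) → Nat) ((λ (τ : Nat) → λ (ω : Nat) → elimNat (λ (μ : Nat) → Nat) ω (λ (s : Nat) → λ (p : Nat) → succ p) τ) zero (succ zero)) (λ (ε : Nat) → λ (r : Nat) → r) zero))))
  ~> succ (succ (succ (elimNat (λ (c : Nat) → Nat) ((λ (g : Nat) → λ (τ : Nat) → elimNat (λ (ω : Nat) → Nat) τ (λ (μ : Nat) → λ (s : Nat) → succ s) g) zero (succ zero)) (λ (p : Nat) → λ (ε : Nat) → ε) zero)))
  ~> succ (succ (succ ((λ (c : Nat) → λ (g : Nat) → elimNat (λ (τ : Nat) → Nat) g (λ (ω : Nat) → λ (μ : Nat) → succ μ) c) zero (succ zero))))
  ~> succ (succ (succ ((λ (c : Nat) → elimNat (λ (g : Nat) → Nat) c (λ (τ : Nat) → λ (ω : Nat) → succ ω) zero) (succ zero))))
  ~> succ (succ (succ (elimNat (λ (c : Nat) → Nat) (succ zero) (λ (g : Nat) → λ (τ : Nat) → succ τ) zero)))
  ~> succ (succ (succ (succ zero)))
the term's type:
  Nat


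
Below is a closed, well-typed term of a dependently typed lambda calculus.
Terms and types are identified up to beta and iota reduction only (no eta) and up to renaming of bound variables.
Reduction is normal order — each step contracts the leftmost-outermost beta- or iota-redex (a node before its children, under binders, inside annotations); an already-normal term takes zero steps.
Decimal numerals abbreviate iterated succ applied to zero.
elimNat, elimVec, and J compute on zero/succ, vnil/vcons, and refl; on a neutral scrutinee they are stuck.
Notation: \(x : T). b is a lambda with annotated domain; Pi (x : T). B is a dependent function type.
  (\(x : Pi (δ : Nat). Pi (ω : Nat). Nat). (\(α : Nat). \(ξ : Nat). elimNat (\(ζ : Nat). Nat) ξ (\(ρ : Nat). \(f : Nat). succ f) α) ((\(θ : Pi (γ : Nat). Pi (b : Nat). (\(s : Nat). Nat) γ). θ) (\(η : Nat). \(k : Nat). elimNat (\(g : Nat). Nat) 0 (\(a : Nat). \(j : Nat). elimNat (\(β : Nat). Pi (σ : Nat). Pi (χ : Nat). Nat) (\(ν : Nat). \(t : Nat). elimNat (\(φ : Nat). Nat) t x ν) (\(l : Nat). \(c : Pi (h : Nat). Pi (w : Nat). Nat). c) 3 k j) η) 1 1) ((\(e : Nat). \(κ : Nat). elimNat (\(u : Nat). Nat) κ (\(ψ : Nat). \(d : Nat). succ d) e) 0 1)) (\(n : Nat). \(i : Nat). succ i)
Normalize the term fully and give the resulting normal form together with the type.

normal form:
  2
type:
  Nat
observation: the term reaches its normal form after 33 normal-order steps.


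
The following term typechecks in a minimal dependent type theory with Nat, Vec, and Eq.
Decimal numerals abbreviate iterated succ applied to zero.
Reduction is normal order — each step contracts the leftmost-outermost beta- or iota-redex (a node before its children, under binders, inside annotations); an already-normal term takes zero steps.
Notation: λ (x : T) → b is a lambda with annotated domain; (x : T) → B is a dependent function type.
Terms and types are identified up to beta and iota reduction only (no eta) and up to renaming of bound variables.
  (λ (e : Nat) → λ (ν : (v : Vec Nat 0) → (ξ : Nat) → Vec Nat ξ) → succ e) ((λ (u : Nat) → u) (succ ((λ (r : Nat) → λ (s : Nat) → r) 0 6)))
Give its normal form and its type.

reduced normal form:
  λ (e : (ν : Vec Nat 0) → (v : Nat) → Vec Nat v) → 2
inferred type:
  (e : (ν : Vec Nat 0) → (v : Nat) → Vec Nat v) → Nat


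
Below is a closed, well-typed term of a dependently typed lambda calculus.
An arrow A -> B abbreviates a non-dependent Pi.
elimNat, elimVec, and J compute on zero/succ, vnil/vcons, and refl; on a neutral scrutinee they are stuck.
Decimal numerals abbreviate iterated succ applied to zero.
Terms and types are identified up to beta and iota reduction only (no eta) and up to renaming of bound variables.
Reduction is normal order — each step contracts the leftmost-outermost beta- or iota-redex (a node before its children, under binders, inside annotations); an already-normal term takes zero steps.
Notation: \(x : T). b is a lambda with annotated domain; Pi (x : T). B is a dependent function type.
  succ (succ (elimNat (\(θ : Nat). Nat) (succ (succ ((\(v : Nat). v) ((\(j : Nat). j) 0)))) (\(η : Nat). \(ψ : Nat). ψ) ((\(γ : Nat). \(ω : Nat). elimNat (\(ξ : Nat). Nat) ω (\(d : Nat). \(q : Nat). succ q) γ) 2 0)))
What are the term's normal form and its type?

resulting normal form:
  4
inferred type:
  Nat


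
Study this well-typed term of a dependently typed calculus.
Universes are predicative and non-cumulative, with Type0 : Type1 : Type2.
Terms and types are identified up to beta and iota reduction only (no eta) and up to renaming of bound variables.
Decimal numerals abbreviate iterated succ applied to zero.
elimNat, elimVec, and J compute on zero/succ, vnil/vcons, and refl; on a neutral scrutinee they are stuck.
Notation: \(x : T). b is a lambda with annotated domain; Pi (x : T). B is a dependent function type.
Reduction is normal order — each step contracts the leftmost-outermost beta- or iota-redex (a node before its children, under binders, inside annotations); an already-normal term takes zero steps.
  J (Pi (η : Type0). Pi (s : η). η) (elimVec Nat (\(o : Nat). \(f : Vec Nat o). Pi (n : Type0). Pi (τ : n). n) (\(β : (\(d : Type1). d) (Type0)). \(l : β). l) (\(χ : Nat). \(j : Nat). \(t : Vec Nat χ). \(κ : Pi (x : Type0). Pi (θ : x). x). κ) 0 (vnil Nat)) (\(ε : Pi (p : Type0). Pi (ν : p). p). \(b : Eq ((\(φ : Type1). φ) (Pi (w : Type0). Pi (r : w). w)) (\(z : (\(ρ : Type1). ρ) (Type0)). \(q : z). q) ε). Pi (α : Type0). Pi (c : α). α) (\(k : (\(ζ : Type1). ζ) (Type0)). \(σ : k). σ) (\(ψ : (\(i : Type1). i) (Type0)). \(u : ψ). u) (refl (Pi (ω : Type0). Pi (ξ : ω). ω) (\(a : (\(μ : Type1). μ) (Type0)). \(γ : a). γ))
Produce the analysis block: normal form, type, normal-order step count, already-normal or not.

reduced normal form:
  \(η : Type0). \(s : η). s
inferred type:
  Pi (η : Type0). Pi (s : η). η
steps to reach normal form (normal order): 2
started in normal form: no
first redex: a J iota-redex


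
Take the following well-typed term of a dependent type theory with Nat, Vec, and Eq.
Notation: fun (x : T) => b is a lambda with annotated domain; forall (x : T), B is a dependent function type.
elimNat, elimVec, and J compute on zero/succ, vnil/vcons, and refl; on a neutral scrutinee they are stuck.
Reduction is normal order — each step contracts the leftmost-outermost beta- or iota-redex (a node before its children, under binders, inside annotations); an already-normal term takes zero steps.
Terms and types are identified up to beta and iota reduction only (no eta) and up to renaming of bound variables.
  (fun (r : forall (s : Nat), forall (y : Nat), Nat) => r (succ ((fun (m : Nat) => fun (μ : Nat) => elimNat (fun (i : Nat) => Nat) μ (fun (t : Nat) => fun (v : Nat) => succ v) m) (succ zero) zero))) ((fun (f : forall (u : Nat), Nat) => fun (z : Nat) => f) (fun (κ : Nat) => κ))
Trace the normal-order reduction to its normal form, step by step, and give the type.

normal-order reduction:
  (fun (r : forall (s : Nat), forall (y : Nat), Nat) => r (succ ((fun (m : Nat) => fun (μ : Nat) => elimNat (fun (i : Nat) => Nat) μ (fun (t : Nat) => fun (v : Nat) => succ v) m) (succ zero) zero))) ((fun (f : forall (u : Nat), Nat) => fun (z : Nat) => f) (fun (κ : Nat) => κ))
  ~> (fun (r : forall (s : Nat), Nat) => fun (y : Nat) => r) (fun (m : Nat) => m) (succ ((fun (μ : Nat) => fun (i : Nat) => elimNat (fun (t : Nat) => Nat) i (fun (v : Nat) => fun (f : Nat) => succ f) μ) (succ zero) zero))
  ~> (fun (r : Nat) => fun (s : Nat) => s) (succ ((fun (y : Nat) => fun (m : Nat) => elimNat (fun (μ : Nat) => Nat) m (fun (i : Nat) => fun (t : Nat) => succ t) y) (succ zero) zero))
  ~> fun (r : Nat) => r
the term's type:
  forall (r : Nat), Nat


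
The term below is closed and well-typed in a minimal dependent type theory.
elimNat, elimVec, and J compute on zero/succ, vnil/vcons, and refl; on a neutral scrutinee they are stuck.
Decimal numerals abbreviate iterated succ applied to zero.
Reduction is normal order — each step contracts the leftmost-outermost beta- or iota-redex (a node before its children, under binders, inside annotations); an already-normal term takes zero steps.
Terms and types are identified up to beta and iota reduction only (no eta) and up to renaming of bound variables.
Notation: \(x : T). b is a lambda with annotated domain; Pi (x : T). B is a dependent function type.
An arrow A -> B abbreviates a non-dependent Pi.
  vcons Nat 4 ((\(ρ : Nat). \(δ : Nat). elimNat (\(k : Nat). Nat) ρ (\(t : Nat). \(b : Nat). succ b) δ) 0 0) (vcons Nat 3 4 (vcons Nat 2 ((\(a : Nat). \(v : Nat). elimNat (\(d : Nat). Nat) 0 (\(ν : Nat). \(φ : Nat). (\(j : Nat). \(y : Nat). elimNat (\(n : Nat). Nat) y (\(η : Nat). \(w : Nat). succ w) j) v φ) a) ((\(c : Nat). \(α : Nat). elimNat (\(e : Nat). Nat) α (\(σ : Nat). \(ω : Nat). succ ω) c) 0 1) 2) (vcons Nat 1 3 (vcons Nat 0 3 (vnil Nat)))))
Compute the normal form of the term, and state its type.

reduced normal form:
  vcons Nat 4 0 (vcons Nat 3 4 (vcons Nat 2 2 (vcons Nat 1 3 (vcons Nat 0 3 (vnil Nat)))))
type:
  Vec Nat 5
observation: the term reaches its normal form after 21 normal-order steps.


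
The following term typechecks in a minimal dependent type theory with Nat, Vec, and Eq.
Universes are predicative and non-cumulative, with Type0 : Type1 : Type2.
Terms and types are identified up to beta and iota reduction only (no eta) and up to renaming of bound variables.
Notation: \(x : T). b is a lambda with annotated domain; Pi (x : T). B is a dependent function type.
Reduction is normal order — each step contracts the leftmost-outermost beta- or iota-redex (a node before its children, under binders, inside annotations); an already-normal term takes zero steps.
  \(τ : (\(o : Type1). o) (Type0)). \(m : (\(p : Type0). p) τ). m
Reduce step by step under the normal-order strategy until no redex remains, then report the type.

normal-order reduction:
  \(τ : (\(o : Type1). o) (Type0)). \(m : (\(p : Type0). p) τ). m
  ~> \(τ : Type0). \(o : (\(m : Type0). m) τ). o
  ~> \(τ : Type0). \(o : τ). o
type:
  Pi (τ : Type0). Pi (o : τ). τ


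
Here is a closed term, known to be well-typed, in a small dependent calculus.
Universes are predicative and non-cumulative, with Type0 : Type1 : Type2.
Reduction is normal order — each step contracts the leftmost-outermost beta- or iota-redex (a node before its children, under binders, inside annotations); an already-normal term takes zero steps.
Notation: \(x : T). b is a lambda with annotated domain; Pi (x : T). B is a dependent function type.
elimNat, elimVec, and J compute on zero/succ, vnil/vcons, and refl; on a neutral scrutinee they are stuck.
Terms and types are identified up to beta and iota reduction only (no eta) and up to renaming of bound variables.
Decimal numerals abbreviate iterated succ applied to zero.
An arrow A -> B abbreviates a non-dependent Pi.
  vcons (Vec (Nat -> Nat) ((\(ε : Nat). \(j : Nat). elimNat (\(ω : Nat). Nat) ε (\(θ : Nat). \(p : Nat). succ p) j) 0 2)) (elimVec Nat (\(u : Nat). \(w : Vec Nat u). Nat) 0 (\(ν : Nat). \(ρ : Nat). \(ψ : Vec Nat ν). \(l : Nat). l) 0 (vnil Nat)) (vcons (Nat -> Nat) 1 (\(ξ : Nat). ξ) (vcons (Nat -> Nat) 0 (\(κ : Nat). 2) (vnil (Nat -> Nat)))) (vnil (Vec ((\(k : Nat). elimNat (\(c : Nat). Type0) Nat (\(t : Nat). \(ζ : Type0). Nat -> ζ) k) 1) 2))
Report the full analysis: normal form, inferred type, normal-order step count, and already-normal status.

resulting normal form:
  vcons (Vec (Nat -> Nat) 2) 0 (vcons (Nat -> Nat) 1 (\(ε : Nat). ε) (vcons (Nat -> Nat) 0 (\(j : Nat). 2) (vnil (Nat -> Nat)))) (vnil (Vec (Nat -> Nat) 2))
the term's type:
  Vec (Vec (Nat -> Nat) 2) 1
steps to reach normal form (normal order): 15
started in normal form: no
first redex: a beta-redex


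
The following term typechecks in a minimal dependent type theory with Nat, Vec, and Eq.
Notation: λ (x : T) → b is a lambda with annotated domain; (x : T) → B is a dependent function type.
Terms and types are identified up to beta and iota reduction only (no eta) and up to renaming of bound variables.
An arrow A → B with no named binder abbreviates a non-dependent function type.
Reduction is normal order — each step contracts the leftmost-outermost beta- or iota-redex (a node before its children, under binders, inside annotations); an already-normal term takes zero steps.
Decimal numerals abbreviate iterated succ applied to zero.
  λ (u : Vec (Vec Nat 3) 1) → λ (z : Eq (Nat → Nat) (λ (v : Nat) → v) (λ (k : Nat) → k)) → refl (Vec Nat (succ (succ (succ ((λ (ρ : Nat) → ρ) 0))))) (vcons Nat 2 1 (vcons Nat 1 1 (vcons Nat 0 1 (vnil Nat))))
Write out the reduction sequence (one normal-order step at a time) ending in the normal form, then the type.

reduction (normal order):
  λ (u : Vec (Vec Nat 3) 1) → λ (z : Eq (Nat → Nat) (λ (v : Nat) → v) (λ (k : Nat) → k)) → refl (Vec Nat (succ (succ (succ ((λ (ρ : Nat) → ρ) 0))))) (vcons Nat 2 1 (vcons Nat 1 1 (vcons Nat 0 1 (vnil Nat))))
  ~> λ (u : Vec (Vec Nat 3) 1) → λ (z : Eq (Nat → Nat) (λ (v : Nat) → v) (λ (k : Nat) → k)) → refl (Vec Nat 3) (vcons Nat 2 1 (vcons Nat 1 1 (vcons Nat 0 1 (vnil Nat))))
inferred type:
  Vec (Vec Nat 3) 1 → Eq (Nat → Nat) (λ (u : Nat) → u) (λ (z : Nat) → z) → Eq (Vec Nat 3) (vcons Nat 2 1 (vcons Nat 1 1 (vcons Nat 0 1 (vnil Nat)))) (vcons Nat 2 1 (vcons Nat 1 1 (vcons Nat 0 1 (vnil Nat))))


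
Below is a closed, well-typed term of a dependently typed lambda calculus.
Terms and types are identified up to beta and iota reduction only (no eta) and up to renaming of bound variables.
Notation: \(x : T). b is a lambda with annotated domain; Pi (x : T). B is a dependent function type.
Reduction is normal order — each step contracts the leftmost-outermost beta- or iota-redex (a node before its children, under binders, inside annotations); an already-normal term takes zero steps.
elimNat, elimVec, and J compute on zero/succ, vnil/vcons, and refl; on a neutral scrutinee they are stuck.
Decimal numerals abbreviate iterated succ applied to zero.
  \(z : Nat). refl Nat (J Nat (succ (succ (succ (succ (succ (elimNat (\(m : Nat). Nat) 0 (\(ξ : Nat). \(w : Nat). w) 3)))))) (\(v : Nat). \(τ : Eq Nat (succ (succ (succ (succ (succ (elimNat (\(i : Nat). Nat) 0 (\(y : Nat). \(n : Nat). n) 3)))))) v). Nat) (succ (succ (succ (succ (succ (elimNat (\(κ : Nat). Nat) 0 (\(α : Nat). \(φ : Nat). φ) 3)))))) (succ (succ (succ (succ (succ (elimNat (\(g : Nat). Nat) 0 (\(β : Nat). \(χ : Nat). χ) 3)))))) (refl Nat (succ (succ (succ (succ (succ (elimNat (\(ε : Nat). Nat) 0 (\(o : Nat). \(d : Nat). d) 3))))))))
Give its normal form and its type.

resulting normal form:
  \(z : Nat). refl Nat 5
inferred type:
  Pi (z : Nat). Eq Nat 5 5
observation: the first redex contracted is a J iota-redex; the normal form is reached in 11 normal-order steps.


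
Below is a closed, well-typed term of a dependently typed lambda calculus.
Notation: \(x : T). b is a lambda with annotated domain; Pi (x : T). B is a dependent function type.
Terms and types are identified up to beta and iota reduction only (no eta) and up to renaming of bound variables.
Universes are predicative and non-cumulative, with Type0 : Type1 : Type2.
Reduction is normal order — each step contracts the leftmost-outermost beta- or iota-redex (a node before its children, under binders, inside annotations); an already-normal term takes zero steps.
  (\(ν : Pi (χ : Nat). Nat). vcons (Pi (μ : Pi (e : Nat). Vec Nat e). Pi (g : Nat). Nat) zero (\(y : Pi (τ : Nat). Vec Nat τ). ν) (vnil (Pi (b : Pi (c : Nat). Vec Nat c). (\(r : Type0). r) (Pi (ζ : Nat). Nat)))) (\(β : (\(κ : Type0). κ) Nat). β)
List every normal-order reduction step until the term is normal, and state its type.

normal-order reduction:
  (\(ν : Pi (χ : Nat). Nat). vcons (Pi (μ : Pi (e : Nat). Vec Nat e). Pi (g : Nat). Nat) zero (\(y : Pi (τ : Nat). Vec Nat τ). ν) (vnil (Pi (b : Pi (c : Nat). Vec Nat c). (\(r : Type0). r) (Pi (ζ : Nat). Nat)))) (\(β : (\(κ : Type0). κ) Nat). β)
  ~> vcons (Pi (ν : Pi (χ : Nat). Vec Nat χ). Pi (μ : Nat). Nat) zero (\(e : Pi (g : Nat). Vec Nat g). \(y : (\(τ : Type0). τ) Nat). y) (vnil (Pi (b : Pi (c : Nat). Vec Nat c). (\(r : Type0). r) (Pi (ζ : Nat). Nat)))
  ~> vcons (Pi (ν : Pi (χ : Nat). Vec Nat χ). Pi (μ : Nat). Nat) zero (\(e : Pi (g : Nat). Vec Nat g). \(y : Nat). y) (vnil (Pi (τ : Pi (b : Nat). Vec Nat b). (\(c : Type0). c) (Pi (r : Nat). Nat)))
  ~> vcons (Pi (ν : Pi (χ : Nat). Vec Nat χ). Pi (μ : Nat). Nat) zero (\(e : Pi (g : Nat). Vec Nat g). \(y : Nat). y) (vnil (Pi (τ : Pi (b : Nat). Vec Nat b). Pi (c : Nat). Nat))
the term's type:
  Vec (Pi (ν : Pi (χ : Nat). Vec Nat χ). Pi (μ : Nat). Nat) (succ zero)


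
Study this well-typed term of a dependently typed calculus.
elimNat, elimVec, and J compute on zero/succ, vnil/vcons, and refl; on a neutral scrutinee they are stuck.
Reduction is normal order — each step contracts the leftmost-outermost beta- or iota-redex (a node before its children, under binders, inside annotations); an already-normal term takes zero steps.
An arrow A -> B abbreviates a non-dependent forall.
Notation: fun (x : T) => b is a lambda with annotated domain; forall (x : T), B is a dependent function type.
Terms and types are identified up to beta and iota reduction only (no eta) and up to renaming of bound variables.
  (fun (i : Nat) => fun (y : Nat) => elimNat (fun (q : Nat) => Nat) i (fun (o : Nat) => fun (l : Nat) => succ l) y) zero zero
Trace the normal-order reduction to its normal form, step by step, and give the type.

normal-order reduction sequence:
  (fun (i : Nat) => fun (y : Nat) => elimNat (fun (q : Nat) => Nat) i (fun (o : Nat) => fun (l : Nat) => succ l) y) zero zero
  ~> (fun (i : Nat) => elimNat (fun (y : Nat) => Nat) zero (fun (q : Nat) => fun (o : Nat) => succ o) i) zero
  ~> elimNat (fun (i : Nat) => Nat) zero (fun (y : Nat) => fun (q : Nat) => succ q) zero
  ~> zero
the term's type:
  Nat


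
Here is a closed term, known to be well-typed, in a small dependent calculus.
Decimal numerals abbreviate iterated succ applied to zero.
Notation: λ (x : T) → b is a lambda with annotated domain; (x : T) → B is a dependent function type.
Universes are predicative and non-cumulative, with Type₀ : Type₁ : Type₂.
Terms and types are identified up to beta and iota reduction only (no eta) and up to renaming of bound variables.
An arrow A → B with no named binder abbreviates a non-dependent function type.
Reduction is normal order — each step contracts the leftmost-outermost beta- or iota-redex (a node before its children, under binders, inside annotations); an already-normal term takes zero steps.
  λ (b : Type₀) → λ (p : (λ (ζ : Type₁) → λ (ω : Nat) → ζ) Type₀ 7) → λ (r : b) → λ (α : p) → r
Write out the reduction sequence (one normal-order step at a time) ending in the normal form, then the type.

normal-order reduction sequence:
  λ (b : Type₀) → λ (p : (λ (ζ : Type₁) → λ (ω : Nat) → ζ) Type₀ 7) → λ (r : b) → λ (α : p) → r
  ~> λ (b : Type₀) → λ (p : (λ (ζ : Nat) → Type₀) 7) → λ (ω : b) → λ (r : p) → ω
  ~> λ (b : Type₀) → λ (p : Type₀) → λ (ζ : b) → λ (ω : p) → ζ
the term's type:
  (b : Type₀) → (p : Type₀) → b → p → b
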